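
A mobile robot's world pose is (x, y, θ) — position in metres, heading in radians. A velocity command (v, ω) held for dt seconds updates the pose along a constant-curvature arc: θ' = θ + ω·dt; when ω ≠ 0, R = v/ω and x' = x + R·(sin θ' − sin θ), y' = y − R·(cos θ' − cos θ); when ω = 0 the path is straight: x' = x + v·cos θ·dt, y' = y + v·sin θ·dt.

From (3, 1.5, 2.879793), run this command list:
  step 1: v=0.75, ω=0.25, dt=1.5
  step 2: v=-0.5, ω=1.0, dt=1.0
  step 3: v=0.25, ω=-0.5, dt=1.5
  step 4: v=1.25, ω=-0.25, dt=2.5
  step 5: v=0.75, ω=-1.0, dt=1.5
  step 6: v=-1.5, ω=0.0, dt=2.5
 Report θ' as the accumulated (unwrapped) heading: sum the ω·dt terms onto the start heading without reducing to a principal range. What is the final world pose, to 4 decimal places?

step 1: θ'=3.2548 (R=3.0000) → pose (1.8847, 1.5830, 3.2548)
step 2: θ'=4.2548 (R=-0.5000) → pose (2.2767, 1.8589, 4.2548)
step 3: θ'=3.5048 (R=-0.5000) → pose (2.0058, 1.6124, 3.5048)
step 4: θ'=2.8798 (R=-5.0000) → pose (-1.0646, 1.4566, 2.8798)
step 5: θ'=1.3798 (R=-0.7500) → pose (-1.6069, 2.3235, 1.3798)
step 6: θ'=1.3798 (straight) → pose (-2.3188, -1.3583, 1.3798)

(-2.3188, -1.3583, 1.3798)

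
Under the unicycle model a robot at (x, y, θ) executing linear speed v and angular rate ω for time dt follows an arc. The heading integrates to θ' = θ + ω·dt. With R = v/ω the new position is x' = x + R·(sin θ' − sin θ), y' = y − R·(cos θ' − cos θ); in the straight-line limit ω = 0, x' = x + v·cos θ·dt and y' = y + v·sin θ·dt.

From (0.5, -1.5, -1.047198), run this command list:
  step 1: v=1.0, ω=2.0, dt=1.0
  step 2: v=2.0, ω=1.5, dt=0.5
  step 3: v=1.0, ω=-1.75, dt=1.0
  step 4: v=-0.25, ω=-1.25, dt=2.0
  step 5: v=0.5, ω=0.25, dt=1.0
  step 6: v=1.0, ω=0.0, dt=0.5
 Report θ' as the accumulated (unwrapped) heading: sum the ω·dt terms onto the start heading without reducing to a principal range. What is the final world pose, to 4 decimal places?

(1.3592, -0.2826, -2.2972)

step 1: θ'=0.9528 (R=0.5000) → pose (1.3405, -1.5397, 0.9528)
step 2: θ'=1.7028 (R=1.3333) → pose (1.5755, -0.5917, 1.7028)
step 3: θ'=-0.0472 (R=-0.5714) → pose (2.1690, 0.0543, -0.0472)
step 4: θ'=-2.5472 (R=0.2000) → pose (2.0664, 0.4198, -2.5472)
step 5: θ'=-2.2972 (R=2.0000) → pose (1.6913, 0.0912, -2.2972)
step 6: θ'=-2.2972 (straight) → pose (1.3592, -0.2826, -2.2972)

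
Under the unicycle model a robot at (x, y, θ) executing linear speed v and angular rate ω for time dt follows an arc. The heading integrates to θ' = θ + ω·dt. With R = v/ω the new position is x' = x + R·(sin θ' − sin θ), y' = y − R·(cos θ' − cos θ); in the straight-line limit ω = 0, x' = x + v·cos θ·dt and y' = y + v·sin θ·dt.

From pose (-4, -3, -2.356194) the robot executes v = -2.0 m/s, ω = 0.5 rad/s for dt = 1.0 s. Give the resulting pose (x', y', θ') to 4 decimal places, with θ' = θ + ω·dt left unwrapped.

θ' = -2.3562 + 0.5·1.0 = -1.8562
R = v/ω = -2.0/0.5 = -4.0000
x' = -4 + -4.0000·(sin -1.8562 − sin -2.3562) = -2.9902
y' = -3 − -4.0000·(cos -1.8562 − cos -2.3562) = -1.2977

(-2.9902, -1.2977, -1.8562)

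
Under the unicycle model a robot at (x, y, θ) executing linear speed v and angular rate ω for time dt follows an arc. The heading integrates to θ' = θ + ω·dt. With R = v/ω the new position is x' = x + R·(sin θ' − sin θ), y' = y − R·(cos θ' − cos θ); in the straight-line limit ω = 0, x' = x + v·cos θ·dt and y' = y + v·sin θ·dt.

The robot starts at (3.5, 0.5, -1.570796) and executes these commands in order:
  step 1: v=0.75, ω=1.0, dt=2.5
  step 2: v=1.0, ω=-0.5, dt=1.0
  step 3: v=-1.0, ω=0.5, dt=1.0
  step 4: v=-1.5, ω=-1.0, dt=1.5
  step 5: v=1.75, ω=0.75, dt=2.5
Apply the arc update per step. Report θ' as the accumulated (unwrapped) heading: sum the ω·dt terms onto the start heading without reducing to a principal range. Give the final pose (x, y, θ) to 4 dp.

step 1: θ'=0.9292 (R=0.7500) → pose (4.8509, 0.0511, 0.9292)
step 2: θ'=0.4292 (R=-2.0000) → pose (5.6209, 0.6728, 0.4292)
step 3: θ'=0.9292 (R=-2.0000) → pose (4.8509, 0.0511, 0.9292)
step 4: θ'=-0.5708 (R=1.5000) → pose (2.8387, -0.3134, -0.5708)
step 5: θ'=1.3042 (R=2.3333) → pose (6.3503, 1.0354, 1.3042)

(6.3503, 1.0354, 1.3042)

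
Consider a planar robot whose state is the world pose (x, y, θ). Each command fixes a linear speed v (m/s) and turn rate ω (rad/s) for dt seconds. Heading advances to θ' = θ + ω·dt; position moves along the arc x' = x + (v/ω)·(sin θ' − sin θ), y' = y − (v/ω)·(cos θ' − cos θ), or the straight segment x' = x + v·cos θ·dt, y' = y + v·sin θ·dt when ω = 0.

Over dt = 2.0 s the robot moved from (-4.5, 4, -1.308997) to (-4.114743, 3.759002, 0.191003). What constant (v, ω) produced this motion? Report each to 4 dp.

v = 0.2500, ω = 0.7500

Δθ = 0.191003 − -1.308997 = 1.500000
ω = Δθ/dt = 1.500000/2.0 = 0.7500
R = Δx/(sin θ' − sin θ) = 0.3333
v = R·ω = 0.3333·0.7500 = 0.2500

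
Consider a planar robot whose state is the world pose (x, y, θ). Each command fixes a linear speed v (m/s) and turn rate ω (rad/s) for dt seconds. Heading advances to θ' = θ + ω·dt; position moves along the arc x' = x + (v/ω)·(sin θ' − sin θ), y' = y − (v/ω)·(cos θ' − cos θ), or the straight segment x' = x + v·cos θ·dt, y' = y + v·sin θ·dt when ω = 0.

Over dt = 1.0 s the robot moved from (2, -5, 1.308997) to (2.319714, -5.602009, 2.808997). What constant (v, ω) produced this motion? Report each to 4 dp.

Δθ = 2.808997 − 1.308997 = 1.500000
ω = Δθ/dt = 1.500000/1.0 = 1.5000
R = −Δy/(cos θ' − cos θ) = -0.5000
v = R·ω = -0.5000·1.5000 = -0.7500

v = -0.7500, ω = 1.5000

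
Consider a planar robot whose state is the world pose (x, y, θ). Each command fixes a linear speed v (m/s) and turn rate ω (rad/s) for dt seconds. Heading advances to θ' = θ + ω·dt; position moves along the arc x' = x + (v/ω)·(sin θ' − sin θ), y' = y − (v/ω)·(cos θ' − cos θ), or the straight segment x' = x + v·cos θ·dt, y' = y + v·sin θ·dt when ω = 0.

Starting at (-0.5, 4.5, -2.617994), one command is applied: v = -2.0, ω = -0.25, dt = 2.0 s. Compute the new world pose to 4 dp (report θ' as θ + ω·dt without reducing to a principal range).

(3.3112, 5.5696, -3.1180)

θ' = -2.6180 + -0.25·2.0 = -3.1180
R = v/ω = -2.0/-0.25 = 8.0000
x' = -0.5 + 8.0000·(sin -3.1180 − sin -2.6180) = 3.3112
y' = 4.5 − 8.0000·(cos -3.1180 − cos -2.6180) = 5.5696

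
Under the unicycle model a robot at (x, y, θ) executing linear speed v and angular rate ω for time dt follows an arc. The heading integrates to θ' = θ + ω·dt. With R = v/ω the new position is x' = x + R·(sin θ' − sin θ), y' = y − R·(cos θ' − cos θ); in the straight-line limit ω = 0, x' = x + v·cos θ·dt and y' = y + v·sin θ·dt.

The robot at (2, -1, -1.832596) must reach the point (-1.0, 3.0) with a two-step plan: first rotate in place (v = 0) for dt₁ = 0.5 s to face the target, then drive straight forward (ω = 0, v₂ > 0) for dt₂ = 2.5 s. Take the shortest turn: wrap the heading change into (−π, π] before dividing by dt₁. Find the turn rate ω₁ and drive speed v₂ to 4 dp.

heading to target = atan2(3−-1, -1−2) = 2.2143
Δθ = wrap(2.2143 − -1.8326) = -2.2363; ω₁ = Δθ/dt₁ = -4.4726
distance = √((-1−2)² + (3−-1)²) = 5.0000; v₂ = distance/dt₂ = 2.0000

ω₁ = -4.4726, v₂ = 2.0000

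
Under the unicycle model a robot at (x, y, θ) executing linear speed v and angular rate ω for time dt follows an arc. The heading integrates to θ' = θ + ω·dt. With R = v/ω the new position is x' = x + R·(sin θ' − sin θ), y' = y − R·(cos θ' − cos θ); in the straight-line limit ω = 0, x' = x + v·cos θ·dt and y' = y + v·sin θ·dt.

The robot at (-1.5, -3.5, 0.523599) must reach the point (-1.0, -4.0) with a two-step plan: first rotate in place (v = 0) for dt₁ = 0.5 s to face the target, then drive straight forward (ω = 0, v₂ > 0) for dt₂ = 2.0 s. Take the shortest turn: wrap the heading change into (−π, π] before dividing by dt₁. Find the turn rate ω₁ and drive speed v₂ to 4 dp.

heading to target = atan2(-4−-3.5, -1−-1.5) = -0.7854
Δθ = wrap(-0.7854 − 0.5236) = -1.3090; ω₁ = Δθ/dt₁ = -2.6180
distance = √((-1−-1.5)² + (-4−-3.5)²) = 0.7071; v₂ = distance/dt₂ = 0.3536

ω₁ = -2.6180, v₂ = 0.3536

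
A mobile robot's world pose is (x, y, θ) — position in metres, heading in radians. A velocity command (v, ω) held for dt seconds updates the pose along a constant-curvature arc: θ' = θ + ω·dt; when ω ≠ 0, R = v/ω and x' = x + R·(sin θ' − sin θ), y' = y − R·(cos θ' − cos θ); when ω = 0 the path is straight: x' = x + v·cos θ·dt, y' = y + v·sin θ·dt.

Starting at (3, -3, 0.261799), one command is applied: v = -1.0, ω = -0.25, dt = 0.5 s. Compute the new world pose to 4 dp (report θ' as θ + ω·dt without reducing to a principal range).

θ' = 0.2618 + -0.25·0.5 = 0.1368
R = v/ω = -1.0/-0.25 = 4.0000
x' = 3 + 4.0000·(sin 0.1368 − sin 0.2618) = 2.5102
y' = -3 − 4.0000·(cos 0.1368 − cos 0.2618) = -3.0989

(2.5102, -3.0989, 0.1368)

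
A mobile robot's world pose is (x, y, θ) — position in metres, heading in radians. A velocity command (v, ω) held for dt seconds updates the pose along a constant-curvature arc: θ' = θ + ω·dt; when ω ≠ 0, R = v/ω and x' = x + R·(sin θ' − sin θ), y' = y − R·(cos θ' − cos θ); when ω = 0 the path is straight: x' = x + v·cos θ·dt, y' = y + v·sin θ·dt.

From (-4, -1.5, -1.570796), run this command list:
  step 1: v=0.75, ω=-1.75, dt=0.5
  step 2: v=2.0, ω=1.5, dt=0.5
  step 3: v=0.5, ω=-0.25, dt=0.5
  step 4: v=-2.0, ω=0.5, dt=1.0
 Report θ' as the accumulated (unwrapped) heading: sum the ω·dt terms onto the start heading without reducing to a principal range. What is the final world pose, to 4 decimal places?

(-4.6687, -0.9523, -1.3208)

step 1: θ'=-2.4458 (R=-0.4286) → pose (-4.1539, -1.8289, -2.4458)
step 2: θ'=-1.6958 (R=1.3333) → pose (-4.6221, -2.6861, -1.6958)
step 3: θ'=-1.8208 (R=-2.0000) → pose (-4.6687, -2.9316, -1.8208)
step 4: θ'=-1.3208 (R=-4.0000) → pose (-4.6687, -0.9523, -1.3208)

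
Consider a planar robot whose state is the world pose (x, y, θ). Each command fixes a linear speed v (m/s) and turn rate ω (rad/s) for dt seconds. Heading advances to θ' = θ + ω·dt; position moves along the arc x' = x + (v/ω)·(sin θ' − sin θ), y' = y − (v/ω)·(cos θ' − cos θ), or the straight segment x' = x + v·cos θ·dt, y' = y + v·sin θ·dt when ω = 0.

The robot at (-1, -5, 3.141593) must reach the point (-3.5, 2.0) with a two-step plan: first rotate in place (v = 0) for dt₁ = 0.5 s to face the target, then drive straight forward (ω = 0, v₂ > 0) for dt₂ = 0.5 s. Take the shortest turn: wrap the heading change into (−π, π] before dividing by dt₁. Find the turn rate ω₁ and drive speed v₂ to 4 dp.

ω₁ = -2.4555, v₂ = 14.8661

heading to target = atan2(2−-5, -3.5−-1) = 1.9138
Δθ = wrap(1.9138 − 3.1416) = -1.2278; ω₁ = Δθ/dt₁ = -2.4555
distance = √((-3.5−-1)² + (2−-5)²) = 7.4330; v₂ = distance/dt₂ = 14.8661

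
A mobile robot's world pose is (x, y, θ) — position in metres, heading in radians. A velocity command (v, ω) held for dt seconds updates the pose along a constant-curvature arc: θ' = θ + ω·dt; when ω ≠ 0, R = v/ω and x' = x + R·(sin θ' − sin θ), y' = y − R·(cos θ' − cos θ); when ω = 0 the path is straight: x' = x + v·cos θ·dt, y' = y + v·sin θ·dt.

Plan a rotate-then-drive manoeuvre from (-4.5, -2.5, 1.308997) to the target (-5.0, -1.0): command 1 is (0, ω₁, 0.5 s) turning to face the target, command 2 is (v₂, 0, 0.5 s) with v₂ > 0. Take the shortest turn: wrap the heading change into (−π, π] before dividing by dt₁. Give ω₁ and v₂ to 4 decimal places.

heading to target = atan2(-1−-2.5, -5−-4.5) = 1.8925
Δθ = wrap(1.8925 − 1.3090) = 0.5835; ω₁ = Δθ/dt₁ = 1.1671
distance = √((-5−-4.5)² + (-1−-2.5)²) = 1.5811; v₂ = distance/dt₂ = 3.1623

ω₁ = 1.1671, v₂ = 3.1623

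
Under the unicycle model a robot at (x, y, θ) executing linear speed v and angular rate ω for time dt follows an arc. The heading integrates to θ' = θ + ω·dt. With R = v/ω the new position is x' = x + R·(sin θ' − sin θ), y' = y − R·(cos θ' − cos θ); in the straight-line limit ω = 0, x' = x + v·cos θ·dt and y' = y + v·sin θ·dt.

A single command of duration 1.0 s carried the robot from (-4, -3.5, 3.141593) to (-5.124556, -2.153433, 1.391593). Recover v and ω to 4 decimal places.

v = 2.0000, ω = -1.7500

Δθ = 1.391593 − 3.141593 = -1.750000
ω = Δθ/dt = -1.750000/1.0 = -1.7500
R = −Δy/(cos θ' − cos θ) = -1.1429
v = R·ω = -1.1429·-1.7500 = 2.0000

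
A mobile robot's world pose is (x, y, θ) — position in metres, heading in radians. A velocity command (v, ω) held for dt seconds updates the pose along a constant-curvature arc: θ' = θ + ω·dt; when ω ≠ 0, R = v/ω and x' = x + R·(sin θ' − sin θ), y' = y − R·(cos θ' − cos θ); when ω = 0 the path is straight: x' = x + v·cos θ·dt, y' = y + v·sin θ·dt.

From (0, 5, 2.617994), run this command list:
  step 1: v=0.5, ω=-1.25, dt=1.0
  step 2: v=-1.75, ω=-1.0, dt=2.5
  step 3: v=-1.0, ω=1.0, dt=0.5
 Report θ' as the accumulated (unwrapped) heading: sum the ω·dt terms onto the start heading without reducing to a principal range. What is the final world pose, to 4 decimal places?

(-3.8047, 5.4180, -0.6320)

step 1: θ'=1.3680 (R=-0.4000) → pose (-0.1918, 5.4270, 1.3680)
step 2: θ'=-1.1320 (R=1.7500) → pose (-3.4902, 5.0360, -1.1320)
step 3: θ'=-0.6320 (R=-1.0000) → pose (-3.8047, 5.4180, -0.6320)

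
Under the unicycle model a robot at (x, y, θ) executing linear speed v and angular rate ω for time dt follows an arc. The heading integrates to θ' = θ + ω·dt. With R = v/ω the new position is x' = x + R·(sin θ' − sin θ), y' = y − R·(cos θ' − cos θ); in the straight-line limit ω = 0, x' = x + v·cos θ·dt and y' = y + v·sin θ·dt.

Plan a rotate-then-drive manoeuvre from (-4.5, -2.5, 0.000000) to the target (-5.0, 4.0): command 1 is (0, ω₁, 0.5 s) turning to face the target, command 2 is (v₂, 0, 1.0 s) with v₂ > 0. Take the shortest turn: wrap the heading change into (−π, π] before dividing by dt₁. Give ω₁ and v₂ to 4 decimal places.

heading to target = atan2(4−-2.5, -5−-4.5) = 1.6476
Δθ = wrap(1.6476 − 0.0000) = 1.6476; ω₁ = Δθ/dt₁ = 3.2951
distance = √((-5−-4.5)² + (4−-2.5)²) = 6.5192; v₂ = distance/dt₂ = 6.5192

ω₁ = 3.2951, v₂ = 6.5192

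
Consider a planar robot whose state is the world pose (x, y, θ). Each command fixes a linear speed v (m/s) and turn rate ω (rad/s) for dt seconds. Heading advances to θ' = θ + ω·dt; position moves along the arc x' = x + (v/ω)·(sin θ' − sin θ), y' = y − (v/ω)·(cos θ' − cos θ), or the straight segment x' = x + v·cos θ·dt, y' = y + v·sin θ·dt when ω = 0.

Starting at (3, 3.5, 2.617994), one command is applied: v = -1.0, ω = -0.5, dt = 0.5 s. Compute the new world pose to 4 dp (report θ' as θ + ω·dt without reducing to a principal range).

(3.3974, 3.1988, 2.3680)

θ' = 2.6180 + -0.5·0.5 = 2.3680
R = v/ω = -1.0/-0.5 = 2.0000
x' = 3 + 2.0000·(sin 2.3680 − sin 2.6180) = 3.3974
y' = 3.5 − 2.0000·(cos 2.3680 − cos 2.6180) = 3.1988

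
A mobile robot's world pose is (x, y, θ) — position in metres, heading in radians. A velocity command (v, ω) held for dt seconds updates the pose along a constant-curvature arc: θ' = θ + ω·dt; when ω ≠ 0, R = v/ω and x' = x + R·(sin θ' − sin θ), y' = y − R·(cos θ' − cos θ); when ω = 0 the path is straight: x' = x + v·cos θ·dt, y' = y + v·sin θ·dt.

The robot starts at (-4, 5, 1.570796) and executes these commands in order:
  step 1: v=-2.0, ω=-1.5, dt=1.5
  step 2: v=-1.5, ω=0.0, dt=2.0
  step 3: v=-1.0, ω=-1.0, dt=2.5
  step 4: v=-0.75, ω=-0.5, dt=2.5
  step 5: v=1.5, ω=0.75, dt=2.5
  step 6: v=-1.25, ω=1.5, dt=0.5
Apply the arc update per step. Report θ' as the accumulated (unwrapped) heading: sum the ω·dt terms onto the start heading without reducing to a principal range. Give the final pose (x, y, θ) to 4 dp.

(-9.1353, 8.1515, -1.8042)

step 1: θ'=-0.6792 (R=1.3333) → pose (-6.1709, 3.9626, -0.6792)
step 2: θ'=-0.6792 (straight) → pose (-8.5051, 5.8471, -0.6792)
step 3: θ'=-3.1792 (R=1.0000) → pose (-7.8393, 7.6245, -3.1792)
step 4: θ'=-4.4292 (R=1.5000) → pose (-6.4555, 6.5446, -4.4292)
step 5: θ'=-2.5542 (R=2.0000) → pose (-9.4842, 7.6506, -2.5542)
step 6: θ'=-1.8042 (R=-0.8333) → pose (-9.1353, 8.1515, -1.8042)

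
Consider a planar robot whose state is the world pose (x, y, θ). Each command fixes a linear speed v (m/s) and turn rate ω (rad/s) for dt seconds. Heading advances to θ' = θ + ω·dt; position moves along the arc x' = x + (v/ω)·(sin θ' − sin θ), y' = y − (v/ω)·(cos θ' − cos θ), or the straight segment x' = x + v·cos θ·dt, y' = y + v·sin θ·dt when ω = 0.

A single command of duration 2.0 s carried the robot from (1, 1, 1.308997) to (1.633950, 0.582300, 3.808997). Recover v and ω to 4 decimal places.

Δθ = 3.808997 − 1.308997 = 2.500000
ω = Δθ/dt = 2.500000/2.0 = 1.2500
R = Δx/(sin θ' − sin θ) = -0.4000
v = R·ω = -0.4000·1.2500 = -0.5000

v = -0.5000, ω = 1.2500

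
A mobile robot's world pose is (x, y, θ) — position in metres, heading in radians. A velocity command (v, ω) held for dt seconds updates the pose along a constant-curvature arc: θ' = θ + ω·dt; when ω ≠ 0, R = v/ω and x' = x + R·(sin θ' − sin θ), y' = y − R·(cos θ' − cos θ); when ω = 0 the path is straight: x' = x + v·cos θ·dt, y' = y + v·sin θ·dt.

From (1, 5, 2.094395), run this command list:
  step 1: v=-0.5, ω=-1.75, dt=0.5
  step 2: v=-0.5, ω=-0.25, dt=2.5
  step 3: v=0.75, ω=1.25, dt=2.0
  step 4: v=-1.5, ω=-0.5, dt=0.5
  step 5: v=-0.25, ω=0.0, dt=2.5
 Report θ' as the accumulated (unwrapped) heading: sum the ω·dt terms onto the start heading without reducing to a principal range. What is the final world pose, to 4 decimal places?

(1.2899, 4.5755, 2.8444)

step 1: θ'=1.2194 (R=0.2857) → pose (1.0208, 4.7588, 1.2194)
step 2: θ'=0.5944 (R=2.0000) → pose (0.2631, 3.7902, 0.5944)
step 3: θ'=3.0944 (R=0.6000) → pose (-0.0446, 4.8867, 3.0944)
step 4: θ'=2.8444 (R=3.0000) → pose (0.6923, 4.7585, 2.8444)
step 5: θ'=2.8444 (straight) → pose (1.2899, 4.5755, 2.8444)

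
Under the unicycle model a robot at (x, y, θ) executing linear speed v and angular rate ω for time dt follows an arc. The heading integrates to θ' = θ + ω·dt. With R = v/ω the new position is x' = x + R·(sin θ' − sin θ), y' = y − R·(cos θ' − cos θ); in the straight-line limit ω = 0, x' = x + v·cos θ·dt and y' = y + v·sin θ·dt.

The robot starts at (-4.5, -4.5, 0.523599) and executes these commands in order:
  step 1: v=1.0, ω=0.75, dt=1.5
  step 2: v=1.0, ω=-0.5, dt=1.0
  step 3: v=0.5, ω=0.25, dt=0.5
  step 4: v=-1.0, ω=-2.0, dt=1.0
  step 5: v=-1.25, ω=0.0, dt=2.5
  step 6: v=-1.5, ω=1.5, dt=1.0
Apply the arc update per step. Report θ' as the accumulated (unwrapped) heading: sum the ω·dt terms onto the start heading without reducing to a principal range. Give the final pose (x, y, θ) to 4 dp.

(-8.0891, -0.2168, 0.7736)

step 1: θ'=1.6486 (R=1.3333) → pose (-3.8374, -3.2417, 1.6486)
step 2: θ'=1.1486 (R=-2.0000) → pose (-3.6678, -2.2667, 1.1486)
step 3: θ'=1.2736 (R=2.0000) → pose (-3.5799, -2.0328, 1.2736)
step 4: θ'=-0.7264 (R=0.5000) → pose (-4.3900, -2.2602, -0.7264)
step 5: θ'=-0.7264 (straight) → pose (-6.7262, -0.1846, -0.7264)
step 6: θ'=0.7736 (R=-1.0000) → pose (-8.0891, -0.2168, 0.7736)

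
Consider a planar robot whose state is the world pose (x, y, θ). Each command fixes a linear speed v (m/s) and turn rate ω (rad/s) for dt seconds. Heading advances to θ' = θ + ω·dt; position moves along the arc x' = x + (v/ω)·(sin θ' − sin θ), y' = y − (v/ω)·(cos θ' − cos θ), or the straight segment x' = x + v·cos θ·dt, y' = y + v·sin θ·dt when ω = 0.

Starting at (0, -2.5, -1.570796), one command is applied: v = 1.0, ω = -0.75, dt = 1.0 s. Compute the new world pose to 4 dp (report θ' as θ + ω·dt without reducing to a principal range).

θ' = -1.5708 + -0.75·1.0 = -2.3208
R = v/ω = 1.0/-0.75 = -1.3333
x' = 0 + -1.3333·(sin -2.3208 − sin -1.5708) = -0.3577
y' = -2.5 − -1.3333·(cos -2.3208 − cos -1.5708) = -3.4089

(-0.3577, -3.4089, -2.3208)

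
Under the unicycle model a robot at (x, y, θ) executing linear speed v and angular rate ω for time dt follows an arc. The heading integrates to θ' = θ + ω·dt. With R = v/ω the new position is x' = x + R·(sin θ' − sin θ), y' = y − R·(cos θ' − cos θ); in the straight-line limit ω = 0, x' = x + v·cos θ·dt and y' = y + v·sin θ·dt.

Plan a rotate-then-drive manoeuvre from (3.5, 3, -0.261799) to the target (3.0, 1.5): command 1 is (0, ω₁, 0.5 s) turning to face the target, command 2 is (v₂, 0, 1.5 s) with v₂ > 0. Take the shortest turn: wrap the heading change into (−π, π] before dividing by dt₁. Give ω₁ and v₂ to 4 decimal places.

ω₁ = -3.2615, v₂ = 1.0541

heading to target = atan2(1.5−3, 3−3.5) = -1.8925
Δθ = wrap(-1.8925 − -0.2618) = -1.6307; ω₁ = Δθ/dt₁ = -3.2615
distance = √((3−3.5)² + (1.5−3)²) = 1.5811; v₂ = distance/dt₂ = 1.0541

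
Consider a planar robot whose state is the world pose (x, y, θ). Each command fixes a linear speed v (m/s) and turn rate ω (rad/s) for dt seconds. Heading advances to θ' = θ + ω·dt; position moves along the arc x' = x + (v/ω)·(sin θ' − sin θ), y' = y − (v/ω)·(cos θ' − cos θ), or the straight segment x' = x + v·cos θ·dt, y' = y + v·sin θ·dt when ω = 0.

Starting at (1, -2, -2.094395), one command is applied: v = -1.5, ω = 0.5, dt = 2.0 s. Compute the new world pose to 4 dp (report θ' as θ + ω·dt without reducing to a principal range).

(1.0679, 0.8758, -1.0944)

θ' = -2.0944 + 0.5·2.0 = -1.0944
R = v/ω = -1.5/0.5 = -3.0000
x' = 1 + -3.0000·(sin -1.0944 − sin -2.0944) = 1.0679
y' = -2 − -3.0000·(cos -1.0944 − cos -2.0944) = 0.8758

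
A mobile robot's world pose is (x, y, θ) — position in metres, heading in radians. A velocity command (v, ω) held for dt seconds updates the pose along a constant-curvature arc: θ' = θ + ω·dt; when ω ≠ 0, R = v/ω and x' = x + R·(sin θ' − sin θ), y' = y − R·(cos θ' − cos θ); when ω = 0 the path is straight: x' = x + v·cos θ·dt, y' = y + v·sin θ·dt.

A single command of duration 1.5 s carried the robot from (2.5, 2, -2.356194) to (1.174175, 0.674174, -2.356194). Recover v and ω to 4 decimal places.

v = 1.2500, ω = 0.0000

Δθ = -2.356194 − -2.356194 = 0.000000
ω = Δθ/dt = 0.000000/1.5 = 0.0000
ω = 0 → v = (Δx·cos θ + Δy·sin θ)/dt = 1.2500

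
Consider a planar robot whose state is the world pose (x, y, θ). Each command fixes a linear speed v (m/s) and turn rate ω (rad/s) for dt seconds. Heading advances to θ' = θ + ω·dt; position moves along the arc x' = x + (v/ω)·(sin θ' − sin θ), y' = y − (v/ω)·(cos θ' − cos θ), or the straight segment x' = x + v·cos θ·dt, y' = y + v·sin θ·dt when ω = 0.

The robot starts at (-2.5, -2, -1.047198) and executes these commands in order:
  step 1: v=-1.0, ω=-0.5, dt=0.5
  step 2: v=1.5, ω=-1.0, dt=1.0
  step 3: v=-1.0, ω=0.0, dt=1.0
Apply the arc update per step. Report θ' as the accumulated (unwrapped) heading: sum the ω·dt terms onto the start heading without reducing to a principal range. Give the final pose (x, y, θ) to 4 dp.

(-2.3522, -2.1944, -2.2972)

step 1: θ'=-1.2972 (R=2.0000) → pose (-2.6936, -1.5404, -1.2972)
step 2: θ'=-2.2972 (R=-1.5000) → pose (-3.0164, -2.9420, -2.2972)
step 3: θ'=-2.2972 (straight) → pose (-2.3522, -2.1944, -2.2972)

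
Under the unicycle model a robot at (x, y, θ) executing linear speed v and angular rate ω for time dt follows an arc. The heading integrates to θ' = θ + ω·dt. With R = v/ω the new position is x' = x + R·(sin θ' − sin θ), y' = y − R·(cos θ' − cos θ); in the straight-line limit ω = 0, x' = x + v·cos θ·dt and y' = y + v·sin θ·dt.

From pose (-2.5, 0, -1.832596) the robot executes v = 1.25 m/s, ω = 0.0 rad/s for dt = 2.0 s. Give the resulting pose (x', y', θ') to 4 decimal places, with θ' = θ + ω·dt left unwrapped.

θ' = -1.8326 + 0.0·2.0 = -1.8326
ω = 0 → straight: x' = -2.5 + 1.25·cos(-1.8326)·2.0 = -3.1470
y' = 0 + 1.25·sin(-1.8326)·2.0 = -2.4148

(-3.1470, -2.4148, -1.8326)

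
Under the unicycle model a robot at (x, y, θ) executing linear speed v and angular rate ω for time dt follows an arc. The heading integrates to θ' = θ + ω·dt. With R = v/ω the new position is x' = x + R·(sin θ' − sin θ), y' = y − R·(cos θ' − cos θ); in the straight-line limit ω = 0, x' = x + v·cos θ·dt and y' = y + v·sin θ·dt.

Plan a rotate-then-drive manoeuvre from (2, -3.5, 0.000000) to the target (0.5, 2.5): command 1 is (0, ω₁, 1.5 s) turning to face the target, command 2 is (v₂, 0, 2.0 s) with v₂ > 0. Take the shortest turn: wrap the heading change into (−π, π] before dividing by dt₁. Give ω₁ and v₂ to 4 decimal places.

heading to target = atan2(2.5−-3.5, 0.5−2) = 1.8158
Δθ = wrap(1.8158 − 0.0000) = 1.8158; ω₁ = Δθ/dt₁ = 1.2105
distance = √((0.5−2)² + (2.5−-3.5)²) = 6.1847; v₂ = distance/dt₂ = 3.0923

ω₁ = 1.2105, v₂ = 3.0923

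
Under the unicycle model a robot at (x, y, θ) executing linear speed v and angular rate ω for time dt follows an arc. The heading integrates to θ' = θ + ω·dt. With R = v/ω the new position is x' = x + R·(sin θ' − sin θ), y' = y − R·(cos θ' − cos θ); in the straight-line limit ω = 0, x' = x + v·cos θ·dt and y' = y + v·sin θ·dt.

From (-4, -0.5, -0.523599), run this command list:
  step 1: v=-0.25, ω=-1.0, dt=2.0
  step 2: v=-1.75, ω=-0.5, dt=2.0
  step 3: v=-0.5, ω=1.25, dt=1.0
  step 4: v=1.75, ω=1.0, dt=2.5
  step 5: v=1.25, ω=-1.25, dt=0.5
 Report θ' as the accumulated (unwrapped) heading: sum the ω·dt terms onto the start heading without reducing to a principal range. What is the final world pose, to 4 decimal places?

step 1: θ'=-2.5236 (R=0.2500) → pose (-4.0199, -0.0797, -2.5236)
step 2: θ'=-3.5236 (R=3.5000) → pose (-0.6872, 0.3153, -3.5236)
step 3: θ'=-2.2736 (R=-0.4000) → pose (-0.2329, 0.4280, -2.2736)
step 4: θ'=0.2264 (R=1.7500) → pose (1.4953, -2.4085, 0.2264)
step 5: θ'=-0.3986 (R=-1.0000) → pose (2.1079, -2.4614, -0.3986)

(2.1079, -2.4614, -0.3986)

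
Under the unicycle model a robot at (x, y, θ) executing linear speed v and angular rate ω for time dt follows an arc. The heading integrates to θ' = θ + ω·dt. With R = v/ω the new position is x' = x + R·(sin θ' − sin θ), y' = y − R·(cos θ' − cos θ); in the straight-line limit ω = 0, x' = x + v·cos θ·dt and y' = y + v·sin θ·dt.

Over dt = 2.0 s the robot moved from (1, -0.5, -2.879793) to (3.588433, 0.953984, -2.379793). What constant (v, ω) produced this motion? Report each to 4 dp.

v = -1.5000, ω = 0.2500

Δθ = -2.379793 − -2.879793 = 0.500000
ω = Δθ/dt = 0.500000/2.0 = 0.2500
R = Δx/(sin θ' − sin θ) = -6.0000
v = R·ω = -6.0000·0.2500 = -1.5000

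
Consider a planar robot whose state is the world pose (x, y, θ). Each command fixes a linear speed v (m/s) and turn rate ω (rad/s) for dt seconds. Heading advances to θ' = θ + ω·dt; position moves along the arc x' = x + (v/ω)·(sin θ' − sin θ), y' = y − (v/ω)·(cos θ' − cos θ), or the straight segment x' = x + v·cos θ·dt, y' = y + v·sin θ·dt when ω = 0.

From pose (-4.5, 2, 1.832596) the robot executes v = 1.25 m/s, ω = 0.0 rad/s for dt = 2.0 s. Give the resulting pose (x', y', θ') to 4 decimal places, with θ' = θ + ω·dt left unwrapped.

θ' = 1.8326 + 0.0·2.0 = 1.8326
ω = 0 → straight: x' = -4.5 + 1.25·cos(1.8326)·2.0 = -5.1470
y' = 2 + 1.25·sin(1.8326)·2.0 = 4.4148

(-5.1470, 4.4148, 1.8326)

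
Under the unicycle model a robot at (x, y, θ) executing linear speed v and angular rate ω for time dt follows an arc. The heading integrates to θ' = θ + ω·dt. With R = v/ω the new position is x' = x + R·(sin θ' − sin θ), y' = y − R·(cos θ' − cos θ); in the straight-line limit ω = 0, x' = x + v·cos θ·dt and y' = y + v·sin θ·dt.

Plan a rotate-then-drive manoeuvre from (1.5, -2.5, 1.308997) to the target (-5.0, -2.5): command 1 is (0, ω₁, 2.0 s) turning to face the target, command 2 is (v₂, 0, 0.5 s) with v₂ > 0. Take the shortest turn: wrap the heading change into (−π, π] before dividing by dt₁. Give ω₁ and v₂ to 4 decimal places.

ω₁ = 0.9163, v₂ = 13.0000

heading to target = atan2(-2.5−-2.5, -5−1.5) = 3.1416
Δθ = wrap(3.1416 − 1.3090) = 1.8326; ω₁ = Δθ/dt₁ = 0.9163
distance = √((-5−1.5)² + (-2.5−-2.5)²) = 6.5000; v₂ = distance/dt₂ = 13.0000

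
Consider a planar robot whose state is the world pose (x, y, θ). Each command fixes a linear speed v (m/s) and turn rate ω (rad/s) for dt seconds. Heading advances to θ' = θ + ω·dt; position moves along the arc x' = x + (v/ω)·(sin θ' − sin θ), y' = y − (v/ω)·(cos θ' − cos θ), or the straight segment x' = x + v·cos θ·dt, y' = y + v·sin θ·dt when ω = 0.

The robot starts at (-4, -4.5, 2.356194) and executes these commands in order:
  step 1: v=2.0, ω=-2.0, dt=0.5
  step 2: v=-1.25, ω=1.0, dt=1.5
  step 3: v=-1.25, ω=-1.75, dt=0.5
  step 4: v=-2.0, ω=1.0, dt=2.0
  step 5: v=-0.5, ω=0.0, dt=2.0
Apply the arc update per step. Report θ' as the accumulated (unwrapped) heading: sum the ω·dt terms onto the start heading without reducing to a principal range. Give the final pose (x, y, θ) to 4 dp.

step 1: θ'=1.3562 (R=-1.0000) → pose (-4.2700, -3.5799, 1.3562)
step 2: θ'=2.8562 (R=-1.2500) → pose (-3.4006, -5.0456, 2.8562)
step 3: θ'=1.9812 (R=0.7143) → pose (-2.9467, -5.4460, 1.9812)
step 4: θ'=3.9812 (R=-2.0000) → pose (0.3760, -5.9836, 3.9812)
step 5: θ'=3.9812 (straight) → pose (1.0438, -5.2392, 3.9812)

(1.0438, -5.2392, 3.9812)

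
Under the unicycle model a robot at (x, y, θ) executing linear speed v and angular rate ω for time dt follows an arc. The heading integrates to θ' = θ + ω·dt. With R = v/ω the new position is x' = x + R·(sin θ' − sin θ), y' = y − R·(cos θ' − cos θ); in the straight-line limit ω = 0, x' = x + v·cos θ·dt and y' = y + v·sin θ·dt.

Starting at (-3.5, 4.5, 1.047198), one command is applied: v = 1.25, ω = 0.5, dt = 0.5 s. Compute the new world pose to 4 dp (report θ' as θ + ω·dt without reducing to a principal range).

θ' = 1.0472 + 0.5·0.5 = 1.2972
R = v/ω = 1.25/0.5 = 2.5000
x' = -3.5 + 2.5000·(sin 1.2972 − sin 1.0472) = -3.2581
y' = 4.5 − 2.5000·(cos 1.2972 − cos 1.0472) = 5.0745

(-3.2581, 5.0745, 1.2972)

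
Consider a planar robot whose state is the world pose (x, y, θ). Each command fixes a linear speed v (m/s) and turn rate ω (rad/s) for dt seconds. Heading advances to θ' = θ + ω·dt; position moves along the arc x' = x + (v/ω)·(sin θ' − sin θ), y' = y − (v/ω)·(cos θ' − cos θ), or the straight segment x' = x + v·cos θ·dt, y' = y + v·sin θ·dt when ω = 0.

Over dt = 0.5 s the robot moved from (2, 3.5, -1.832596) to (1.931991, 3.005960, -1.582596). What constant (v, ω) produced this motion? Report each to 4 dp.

Δθ = -1.582596 − -1.832596 = 0.250000
ω = Δθ/dt = 0.250000/0.5 = 0.5000
R = −Δy/(cos θ' − cos θ) = 2.0000
v = R·ω = 2.0000·0.5000 = 1.0000

v = 1.0000, ω = 0.5000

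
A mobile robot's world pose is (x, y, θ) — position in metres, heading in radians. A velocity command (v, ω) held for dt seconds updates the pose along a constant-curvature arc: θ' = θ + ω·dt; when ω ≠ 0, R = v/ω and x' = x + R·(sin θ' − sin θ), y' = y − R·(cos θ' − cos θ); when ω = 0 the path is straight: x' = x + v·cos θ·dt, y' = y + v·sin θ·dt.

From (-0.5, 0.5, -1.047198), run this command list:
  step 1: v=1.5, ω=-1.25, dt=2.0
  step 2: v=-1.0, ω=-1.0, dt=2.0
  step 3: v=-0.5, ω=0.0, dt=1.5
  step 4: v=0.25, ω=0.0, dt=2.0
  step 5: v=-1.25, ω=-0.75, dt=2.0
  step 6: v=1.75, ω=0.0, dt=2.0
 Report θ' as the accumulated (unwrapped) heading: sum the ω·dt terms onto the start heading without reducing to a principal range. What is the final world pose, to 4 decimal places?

(-1.6659, -5.4200, -7.0472)

step 1: θ'=-3.5472 (R=-1.2000) → pose (-2.0127, -1.2026, -3.5472)
step 2: θ'=-5.5472 (R=1.0000) → pose (-1.7360, -2.8627, -5.5472)
step 3: θ'=-5.5472 (straight) → pose (-2.2919, -3.3662, -5.5472)
step 4: θ'=-5.5472 (straight) → pose (-1.9213, -3.0305, -5.5472)
step 5: θ'=-7.0472 (R=1.6667) → pose (-4.1932, -2.9987, -7.0472)
step 6: θ'=-7.0472 (straight) → pose (-1.6659, -5.4200, -7.0472)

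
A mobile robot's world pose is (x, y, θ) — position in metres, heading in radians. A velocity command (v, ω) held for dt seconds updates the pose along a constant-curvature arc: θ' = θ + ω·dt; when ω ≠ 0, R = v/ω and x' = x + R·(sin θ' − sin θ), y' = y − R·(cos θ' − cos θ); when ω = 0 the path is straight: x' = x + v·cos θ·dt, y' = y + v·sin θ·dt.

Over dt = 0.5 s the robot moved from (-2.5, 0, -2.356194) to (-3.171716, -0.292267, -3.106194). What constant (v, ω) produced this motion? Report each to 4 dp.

Δθ = -3.106194 − -2.356194 = -0.750000
ω = Δθ/dt = -0.750000/0.5 = -1.5000
R = Δx/(sin θ' − sin θ) = -1.0000
v = R·ω = -1.0000·-1.5000 = 1.5000

v = 1.5000, ω = -1.5000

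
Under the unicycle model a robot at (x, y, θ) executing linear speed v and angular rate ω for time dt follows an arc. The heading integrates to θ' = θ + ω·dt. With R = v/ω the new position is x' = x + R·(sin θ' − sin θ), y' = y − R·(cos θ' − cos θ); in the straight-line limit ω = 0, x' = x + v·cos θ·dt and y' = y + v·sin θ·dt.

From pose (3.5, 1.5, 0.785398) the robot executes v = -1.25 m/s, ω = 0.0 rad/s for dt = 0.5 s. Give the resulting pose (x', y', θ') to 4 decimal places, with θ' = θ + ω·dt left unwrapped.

(3.0581, 1.0581, 0.7854)

θ' = 0.7854 + 0.0·0.5 = 0.7854
ω = 0 → straight: x' = 3.5 + -1.25·cos(0.7854)·0.5 = 3.0581
y' = 1.5 + -1.25·sin(0.7854)·0.5 = 1.0581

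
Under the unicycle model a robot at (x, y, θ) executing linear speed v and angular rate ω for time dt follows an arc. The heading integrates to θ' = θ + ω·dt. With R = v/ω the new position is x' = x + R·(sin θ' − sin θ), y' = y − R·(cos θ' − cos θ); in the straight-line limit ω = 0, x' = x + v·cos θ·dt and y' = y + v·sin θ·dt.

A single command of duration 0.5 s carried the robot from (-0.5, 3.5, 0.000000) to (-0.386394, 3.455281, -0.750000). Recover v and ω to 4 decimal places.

v = 0.2500, ω = -1.5000

Δθ = -0.750000 − 0.000000 = -0.750000
ω = Δθ/dt = -0.750000/0.5 = -1.5000
R = Δx/(sin θ' − sin θ) = -0.1667
v = R·ω = -0.1667·-1.5000 = 0.2500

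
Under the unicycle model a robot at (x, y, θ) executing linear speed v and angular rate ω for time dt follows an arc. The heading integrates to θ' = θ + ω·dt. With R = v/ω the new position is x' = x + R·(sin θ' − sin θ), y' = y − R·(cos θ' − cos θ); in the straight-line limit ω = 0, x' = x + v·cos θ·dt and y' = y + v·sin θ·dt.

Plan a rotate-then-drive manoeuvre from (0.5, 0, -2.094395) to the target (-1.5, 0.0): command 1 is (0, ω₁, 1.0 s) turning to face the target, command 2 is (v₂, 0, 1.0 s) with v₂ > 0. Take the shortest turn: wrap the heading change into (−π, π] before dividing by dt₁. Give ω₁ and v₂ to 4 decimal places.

heading to target = atan2(0−0, -1.5−0.5) = 3.1416
Δθ = wrap(3.1416 − -2.0944) = -1.0472; ω₁ = Δθ/dt₁ = -1.0472
distance = √((-1.5−0.5)² + (0−0)²) = 2.0000; v₂ = distance/dt₂ = 2.0000

ω₁ = -1.0472, v₂ = 2.0000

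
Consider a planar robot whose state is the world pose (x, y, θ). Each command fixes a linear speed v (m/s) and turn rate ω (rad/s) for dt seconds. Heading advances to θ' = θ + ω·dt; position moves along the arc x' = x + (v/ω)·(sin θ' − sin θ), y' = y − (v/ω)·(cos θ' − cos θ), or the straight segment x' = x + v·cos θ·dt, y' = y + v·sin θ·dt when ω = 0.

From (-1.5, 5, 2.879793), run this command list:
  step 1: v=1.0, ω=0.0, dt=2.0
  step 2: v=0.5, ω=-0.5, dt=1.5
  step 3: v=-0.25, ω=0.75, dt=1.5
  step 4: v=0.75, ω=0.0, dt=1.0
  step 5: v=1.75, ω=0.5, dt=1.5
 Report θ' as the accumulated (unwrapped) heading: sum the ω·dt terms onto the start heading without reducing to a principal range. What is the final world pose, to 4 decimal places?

step 1: θ'=2.8798 (straight) → pose (-3.4319, 5.5176, 2.8798)
step 2: θ'=2.1298 (R=-1.0000) → pose (-4.0208, 5.9532, 2.1298)
step 3: θ'=3.2548 (R=-0.3333) → pose (-3.7006, 5.7988, 3.2548)
step 4: θ'=3.2548 (straight) → pose (-4.4458, 5.7141, 3.2548)
step 5: θ'=4.0048 (R=3.5000) → pose (-6.7102, 4.5115, 4.0048)

(-6.7102, 4.5115, 4.0048)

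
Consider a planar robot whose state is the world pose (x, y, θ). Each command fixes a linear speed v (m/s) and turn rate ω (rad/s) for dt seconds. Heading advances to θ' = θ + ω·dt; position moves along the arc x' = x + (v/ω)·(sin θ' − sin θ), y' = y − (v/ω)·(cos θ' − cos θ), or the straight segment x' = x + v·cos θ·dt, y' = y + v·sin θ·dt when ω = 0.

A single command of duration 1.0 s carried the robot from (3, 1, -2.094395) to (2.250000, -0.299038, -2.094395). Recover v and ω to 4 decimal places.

Δθ = -2.094395 − -2.094395 = 0.000000
ω = Δθ/dt = 0.000000/1.0 = 0.0000
ω = 0 → v = (Δx·cos θ + Δy·sin θ)/dt = 1.5000

v = 1.5000, ω = 0.0000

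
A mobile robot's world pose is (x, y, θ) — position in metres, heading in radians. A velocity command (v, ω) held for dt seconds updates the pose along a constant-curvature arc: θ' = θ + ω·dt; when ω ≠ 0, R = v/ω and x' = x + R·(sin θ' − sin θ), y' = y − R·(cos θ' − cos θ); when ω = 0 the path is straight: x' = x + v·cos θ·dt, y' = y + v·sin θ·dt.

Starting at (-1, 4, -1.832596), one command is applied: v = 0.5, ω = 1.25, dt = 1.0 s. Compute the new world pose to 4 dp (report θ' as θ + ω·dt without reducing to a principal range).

(-0.8337, 3.5625, -0.5826)

θ' = -1.8326 + 1.25·1.0 = -0.5826
R = v/ω = 0.5/1.25 = 0.4000
x' = -1 + 0.4000·(sin -0.5826 − sin -1.8326) = -0.8337
y' = 4 − 0.4000·(cos -0.5826 − cos -1.8326) = 3.5625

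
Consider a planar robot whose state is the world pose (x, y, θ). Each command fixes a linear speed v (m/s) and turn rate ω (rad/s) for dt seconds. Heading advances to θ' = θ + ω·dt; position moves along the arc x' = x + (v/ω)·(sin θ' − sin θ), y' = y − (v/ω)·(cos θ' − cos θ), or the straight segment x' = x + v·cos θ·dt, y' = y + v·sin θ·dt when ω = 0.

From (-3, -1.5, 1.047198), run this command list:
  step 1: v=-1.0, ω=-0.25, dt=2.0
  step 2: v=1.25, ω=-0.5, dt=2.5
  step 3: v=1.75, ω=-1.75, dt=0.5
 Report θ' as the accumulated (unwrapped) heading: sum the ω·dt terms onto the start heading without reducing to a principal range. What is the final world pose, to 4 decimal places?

step 1: θ'=0.5472 (R=4.0000) → pose (-4.3829, -2.9159, 0.5472)
step 2: θ'=-0.7028 (R=-2.5000) → pose (-1.4663, -3.1433, -0.7028)
step 3: θ'=-1.5778 (R=-1.0000) → pose (-1.1127, -3.9134, -1.5778)

(-1.1127, -3.9134, -1.5778)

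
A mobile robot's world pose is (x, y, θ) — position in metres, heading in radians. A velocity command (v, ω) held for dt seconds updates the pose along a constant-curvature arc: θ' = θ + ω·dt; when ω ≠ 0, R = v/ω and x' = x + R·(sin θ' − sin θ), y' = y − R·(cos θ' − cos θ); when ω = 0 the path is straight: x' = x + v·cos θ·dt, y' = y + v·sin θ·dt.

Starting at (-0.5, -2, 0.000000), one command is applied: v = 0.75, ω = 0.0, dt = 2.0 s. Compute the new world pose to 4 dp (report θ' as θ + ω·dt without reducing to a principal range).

θ' = 0.0000 + 0.0·2.0 = 0.0000
ω = 0 → straight: x' = -0.5 + 0.75·cos(0.0000)·2.0 = 1.0000
y' = -2 + 0.75·sin(0.0000)·2.0 = -2.0000

(1.0000, -2.0000, 0.0000)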